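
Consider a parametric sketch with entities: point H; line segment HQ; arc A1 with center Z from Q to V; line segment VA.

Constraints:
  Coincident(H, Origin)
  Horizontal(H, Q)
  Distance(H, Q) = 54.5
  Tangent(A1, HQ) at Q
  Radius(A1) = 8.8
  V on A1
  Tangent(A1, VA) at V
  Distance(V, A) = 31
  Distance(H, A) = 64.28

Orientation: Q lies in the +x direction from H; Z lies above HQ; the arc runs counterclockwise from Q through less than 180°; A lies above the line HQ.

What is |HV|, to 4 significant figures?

63.74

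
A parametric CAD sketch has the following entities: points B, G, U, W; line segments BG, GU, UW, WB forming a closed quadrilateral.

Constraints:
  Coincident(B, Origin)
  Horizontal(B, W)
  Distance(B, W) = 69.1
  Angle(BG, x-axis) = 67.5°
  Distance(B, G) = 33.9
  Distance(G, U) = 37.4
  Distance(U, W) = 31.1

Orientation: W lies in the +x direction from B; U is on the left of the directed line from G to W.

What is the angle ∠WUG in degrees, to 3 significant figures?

139°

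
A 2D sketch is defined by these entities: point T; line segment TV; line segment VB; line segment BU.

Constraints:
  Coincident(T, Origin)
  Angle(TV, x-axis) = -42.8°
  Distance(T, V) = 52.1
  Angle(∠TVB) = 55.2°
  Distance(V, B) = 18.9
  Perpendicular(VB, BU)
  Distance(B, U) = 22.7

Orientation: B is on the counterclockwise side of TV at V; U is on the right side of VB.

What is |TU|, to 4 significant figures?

66.37

∠TVB = 55.2°, so VB runs at -42.8° + (180° − 55.2°) = 82.00° from the x-axis; with |VB| = 18.9, B = V + 18.9·(cos 82.00°, sin 82.00°) = (40.86, -16.68). The perpendicularity gives BU at right angles to VB; with |BU| = 22.7 on the right of VB, U = B + 22.7·(0.9903, -0.1392) = (63.34, -19.84). Then |TU| = |U − T| = 66.37.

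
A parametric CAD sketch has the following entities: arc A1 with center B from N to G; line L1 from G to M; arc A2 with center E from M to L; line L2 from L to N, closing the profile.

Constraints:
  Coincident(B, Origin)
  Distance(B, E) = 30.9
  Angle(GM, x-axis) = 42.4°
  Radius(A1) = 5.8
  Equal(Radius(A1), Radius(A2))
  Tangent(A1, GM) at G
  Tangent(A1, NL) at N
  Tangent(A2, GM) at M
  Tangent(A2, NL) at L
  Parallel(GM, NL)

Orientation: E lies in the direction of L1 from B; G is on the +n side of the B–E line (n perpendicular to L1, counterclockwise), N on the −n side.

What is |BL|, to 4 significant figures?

31.44

The slot axis is L1's direction at 42.4°, so u = (cos 42.4°, sin 42.4°) = (0.7385, 0.6743) and n = (−sin 42.4°, cos 42.4°) = (-0.6743, 0.7385). B is at the origin and E lies 30.9 along u from B, so E = 30.9·u = (22.82, 20.84). Tangency of A1 to both parallel lines with radius 5.8 puts G and N at B ± 5.8·n: G = (-3.911, 4.283), N = (3.911, -4.283). Equal radii place M and L the same way about E: M = E + 5.8·n = (18.91, 25.12), L = E − 5.8·n = (26.73, 16.55). Then |BL| = |L − B| = 31.44.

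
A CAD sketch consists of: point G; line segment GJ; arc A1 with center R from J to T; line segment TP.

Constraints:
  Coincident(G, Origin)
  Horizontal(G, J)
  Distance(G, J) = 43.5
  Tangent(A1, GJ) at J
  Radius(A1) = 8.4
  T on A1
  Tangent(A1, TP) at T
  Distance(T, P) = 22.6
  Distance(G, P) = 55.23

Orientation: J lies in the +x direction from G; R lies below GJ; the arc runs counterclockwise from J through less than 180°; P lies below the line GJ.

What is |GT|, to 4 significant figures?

37.64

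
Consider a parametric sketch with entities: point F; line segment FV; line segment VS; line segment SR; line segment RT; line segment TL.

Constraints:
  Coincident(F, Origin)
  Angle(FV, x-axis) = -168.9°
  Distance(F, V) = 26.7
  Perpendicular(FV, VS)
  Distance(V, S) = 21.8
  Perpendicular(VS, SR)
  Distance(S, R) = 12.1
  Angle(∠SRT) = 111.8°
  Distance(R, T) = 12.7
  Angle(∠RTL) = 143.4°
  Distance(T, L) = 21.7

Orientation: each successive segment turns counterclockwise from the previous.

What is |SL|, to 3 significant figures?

34.7

F is at the origin; FV runs at -168.9° with length 26.7, so V = (-26.2, -5.14). FV is perpendicular to VS, so VS runs at -78.9°; with |VS| = 21.8, S = (-22.0, -26.5). VS is perpendicular to SR, so SR runs at 11.1°; with |SR| = 12.1, R = (-10.1, -24.2). ∠SRT = 111.8° gives RT at 79.3° from the x-axis; with |RT| = 12.7, T = (-7.77, -11.7). ∠RTL = 143.4° gives TL at 116° from the x-axis; with |TL| = 21.7, L = (-17.3, 7.80). Then |SL| = |L − S| = 34.7.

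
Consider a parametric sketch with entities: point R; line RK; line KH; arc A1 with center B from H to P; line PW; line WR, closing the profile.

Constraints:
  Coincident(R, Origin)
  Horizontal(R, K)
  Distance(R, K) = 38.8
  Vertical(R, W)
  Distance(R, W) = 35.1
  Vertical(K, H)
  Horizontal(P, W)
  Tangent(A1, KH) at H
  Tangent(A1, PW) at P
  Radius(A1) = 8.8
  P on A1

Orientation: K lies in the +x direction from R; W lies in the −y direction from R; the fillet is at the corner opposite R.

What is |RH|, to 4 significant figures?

46.87

The virtual corner opposite R is at (38.80, -35.10). The tangent condition forces BH to be normal to KH and since A1 is tangent to PW there, BP ⟂ PW, with radius 8.8, so the center B sits 8.8 in from both sides at B = (30.00, -26.30). That places the tangent points at H = (38.80, -26.30) on KH and P = (30.00, -35.10) on PW. Then |RH| = |H − R| = 46.87.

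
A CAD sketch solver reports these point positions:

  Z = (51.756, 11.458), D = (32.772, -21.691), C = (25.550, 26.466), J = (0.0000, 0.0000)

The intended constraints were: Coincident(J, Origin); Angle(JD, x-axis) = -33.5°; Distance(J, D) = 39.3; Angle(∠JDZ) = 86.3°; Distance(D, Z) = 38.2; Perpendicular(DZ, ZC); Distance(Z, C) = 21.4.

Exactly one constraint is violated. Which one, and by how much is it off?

Distance(Z, C) = 21.4 — off by 8.80.

J = (0.00, 0.00) ✓; JD at -33.50° ✓; |JD| = 39.30 ✓; ∠JDZ = 86.30° ✓; |DZ| = 38.20 ✓; ∠(DZ, ZC) = 90.00° ✓; |ZC| = 30.20 ✗.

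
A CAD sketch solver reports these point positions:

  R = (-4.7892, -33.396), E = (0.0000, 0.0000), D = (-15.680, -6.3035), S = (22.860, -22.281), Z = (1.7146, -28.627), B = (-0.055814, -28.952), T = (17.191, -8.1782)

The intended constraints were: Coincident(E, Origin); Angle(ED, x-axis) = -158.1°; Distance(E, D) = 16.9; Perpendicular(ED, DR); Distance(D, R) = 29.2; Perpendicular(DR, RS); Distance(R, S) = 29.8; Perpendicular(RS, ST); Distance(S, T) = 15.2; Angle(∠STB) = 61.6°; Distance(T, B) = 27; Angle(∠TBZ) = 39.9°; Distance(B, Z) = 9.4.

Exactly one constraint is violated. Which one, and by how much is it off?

Distance(B, Z) = 9.4 — off by 7.60.

E = (0.00, 0.00) ✓; ED at -158.1° ✓; |ED| = 16.90 ✓; ∠(ED, DR) = 90.00° ✓; |DR| = 29.20 ✓; ∠(DR, RS) = 90.00° ✓; |RS| = 29.80 ✓; ∠(RS, ST) = 90.00° ✓; |ST| = 15.20 ✓; ∠STB = 61.60° ✓; |TB| = 27.00 ✓; ∠TBZ = 39.90° ✓; |BZ| = 1.800 ✗.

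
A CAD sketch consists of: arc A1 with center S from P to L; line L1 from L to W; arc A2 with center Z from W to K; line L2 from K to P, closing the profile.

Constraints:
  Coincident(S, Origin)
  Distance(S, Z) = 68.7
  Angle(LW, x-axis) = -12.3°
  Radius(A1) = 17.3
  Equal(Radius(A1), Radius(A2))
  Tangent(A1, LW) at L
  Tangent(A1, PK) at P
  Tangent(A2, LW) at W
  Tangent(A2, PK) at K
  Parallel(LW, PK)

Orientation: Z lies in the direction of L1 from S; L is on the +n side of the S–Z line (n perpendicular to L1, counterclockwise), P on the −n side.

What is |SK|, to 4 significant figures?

70.84

The slot axis is L1's direction at -12.3°, so u = (cos -12.3°, sin -12.3°) = (0.9770, -0.2130) and n = (−sin -12.3°, cos -12.3°) = (0.2130, 0.9770). S is at the origin and Z lies 68.7 along u from S, so Z = 68.7·u = (67.12, -14.64). Tangency of A1 to both parallel lines with radius 17.3 puts L and P at S ± 17.3·n: L = (3.685, 16.90), P = (-3.685, -16.90). Equal radii place W and K the same way about Z: W = Z + 17.3·n = (70.81, 2.268), K = Z − 17.3·n = (63.44, -31.54). Then |SK| = |K − S| = 70.84.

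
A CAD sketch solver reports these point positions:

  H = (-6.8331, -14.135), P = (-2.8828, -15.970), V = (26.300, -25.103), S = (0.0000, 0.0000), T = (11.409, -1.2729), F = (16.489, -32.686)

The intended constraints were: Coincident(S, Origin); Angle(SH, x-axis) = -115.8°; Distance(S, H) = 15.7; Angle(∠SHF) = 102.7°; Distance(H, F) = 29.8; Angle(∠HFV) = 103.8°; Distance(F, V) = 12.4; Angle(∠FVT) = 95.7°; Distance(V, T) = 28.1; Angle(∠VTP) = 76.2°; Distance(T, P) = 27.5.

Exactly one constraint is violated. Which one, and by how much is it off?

Distance(T, P) = 27.5 — off by 7.00.

S = (0.00, 0.00) ✓; SH at -115.8° ✓; |SH| = 15.70 ✓; ∠SHF = 102.7° ✓; |HF| = 29.80 ✓; ∠HFV = 103.8° ✓; |FV| = 12.40 ✓; ∠FVT = 95.70° ✓; |VT| = 28.10 ✓; ∠VTP = 76.20° ✓; |TP| = 20.50 ✗.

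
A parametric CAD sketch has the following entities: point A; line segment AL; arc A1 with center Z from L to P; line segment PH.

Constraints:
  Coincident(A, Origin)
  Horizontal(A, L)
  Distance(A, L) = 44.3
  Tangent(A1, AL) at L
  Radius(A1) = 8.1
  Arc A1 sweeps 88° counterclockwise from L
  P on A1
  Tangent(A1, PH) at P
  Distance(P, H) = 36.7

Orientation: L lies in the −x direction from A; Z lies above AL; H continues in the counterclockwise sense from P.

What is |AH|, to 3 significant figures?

56.6

A is at the origin; AL is horizontal with |AL| = 44.3 and L on the −x side, so L = (-44.3, 0.00). A1 meets AL tangentially, so ZL is at right angles to AL, so Z = L + (0, 8.1) = (-44.3, 8.10). On A1, L sits at bearing -90° from Z; an 88° counterclockwise sweep puts P at bearing -2°, so P = Z + 8.1·(cos -2°, sin -2°) = (-36.2, 7.82). A1 meets PH tangentially, so ZP is at right angles to PH, so PH runs along (−sin -2°, cos -2°); with |PH| = 36.7, H = (-34.9, 44.5). Then |AH| = |H − A| = 56.6.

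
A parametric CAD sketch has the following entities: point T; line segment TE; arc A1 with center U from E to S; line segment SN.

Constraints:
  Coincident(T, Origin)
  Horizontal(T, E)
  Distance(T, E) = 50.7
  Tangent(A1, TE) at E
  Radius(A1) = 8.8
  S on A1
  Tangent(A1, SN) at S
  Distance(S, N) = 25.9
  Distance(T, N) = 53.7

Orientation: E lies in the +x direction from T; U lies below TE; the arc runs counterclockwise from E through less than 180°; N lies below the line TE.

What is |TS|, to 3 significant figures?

42.8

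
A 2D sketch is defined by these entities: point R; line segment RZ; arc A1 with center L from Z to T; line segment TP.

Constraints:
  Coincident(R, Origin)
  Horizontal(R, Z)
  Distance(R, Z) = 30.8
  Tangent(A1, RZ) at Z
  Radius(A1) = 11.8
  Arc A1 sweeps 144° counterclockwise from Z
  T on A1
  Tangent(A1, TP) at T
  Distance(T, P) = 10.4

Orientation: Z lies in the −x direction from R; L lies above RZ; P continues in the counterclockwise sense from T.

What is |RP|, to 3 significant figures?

42.4

R is at the origin; RZ is horizontal with |RZ| = 30.8 and Z on the −x side, so Z = (-30.8, 0.00). Tangency of A1 to RZ means the radius LZ is perpendicular to RZ, so L = Z + (0, 11.8) = (-30.8, 11.8). On A1, Z sits at bearing -90° from L; a 144° counterclockwise sweep puts T at bearing 54°, so T = L + 11.8·(cos 54°, sin 54°) = (-23.9, 21.3). A1 meets TP tangentially, so LT is at right angles to TP, so TP runs along (−sin 54°, cos 54°); with |TP| = 10.4, P = (-32.3, 27.5). Then |RP| = |P − R| = 42.4.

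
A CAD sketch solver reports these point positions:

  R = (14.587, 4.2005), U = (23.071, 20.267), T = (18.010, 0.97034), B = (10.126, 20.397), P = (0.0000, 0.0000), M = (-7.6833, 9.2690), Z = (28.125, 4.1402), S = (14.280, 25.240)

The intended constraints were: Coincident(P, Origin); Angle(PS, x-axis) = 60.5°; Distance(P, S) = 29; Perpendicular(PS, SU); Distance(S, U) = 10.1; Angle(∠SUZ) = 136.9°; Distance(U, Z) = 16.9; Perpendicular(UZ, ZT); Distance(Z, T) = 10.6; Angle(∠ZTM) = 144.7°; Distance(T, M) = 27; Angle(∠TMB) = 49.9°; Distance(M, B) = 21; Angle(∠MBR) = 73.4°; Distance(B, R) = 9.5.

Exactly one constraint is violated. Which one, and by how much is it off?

Distance(B, R) = 9.5 — off by 7.30.

P = (0.00, 0.00) ✓; PS at 60.50° ✓; |PS| = 29.00 ✓; ∠(PS, SU) = 90.00° ✓; |SU| = 10.10 ✓; ∠SUZ = 136.9° ✓; |UZ| = 16.90 ✓; ∠(UZ, ZT) = 90.00° ✓; |ZT| = 10.60 ✓; ∠ZTM = 144.7° ✓; |TM| = 27.00 ✓; ∠TMB = 49.90° ✓; |MB| = 21.00 ✓; ∠MBR = 73.40° ✓; |BR| = 16.80 ✗.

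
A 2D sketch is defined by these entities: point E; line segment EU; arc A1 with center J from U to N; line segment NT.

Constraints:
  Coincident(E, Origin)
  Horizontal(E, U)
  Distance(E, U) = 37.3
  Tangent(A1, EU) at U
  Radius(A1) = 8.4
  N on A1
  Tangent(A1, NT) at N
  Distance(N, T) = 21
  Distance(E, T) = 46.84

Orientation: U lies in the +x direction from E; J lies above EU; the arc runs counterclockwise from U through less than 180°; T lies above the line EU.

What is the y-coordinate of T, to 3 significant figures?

30.9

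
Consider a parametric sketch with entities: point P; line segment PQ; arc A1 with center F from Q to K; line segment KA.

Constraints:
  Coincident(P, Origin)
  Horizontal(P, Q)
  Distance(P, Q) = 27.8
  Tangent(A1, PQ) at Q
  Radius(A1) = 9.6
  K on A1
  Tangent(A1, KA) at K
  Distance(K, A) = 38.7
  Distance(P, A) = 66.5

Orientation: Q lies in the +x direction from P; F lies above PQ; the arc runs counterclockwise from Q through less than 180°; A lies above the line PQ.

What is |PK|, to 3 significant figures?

37.0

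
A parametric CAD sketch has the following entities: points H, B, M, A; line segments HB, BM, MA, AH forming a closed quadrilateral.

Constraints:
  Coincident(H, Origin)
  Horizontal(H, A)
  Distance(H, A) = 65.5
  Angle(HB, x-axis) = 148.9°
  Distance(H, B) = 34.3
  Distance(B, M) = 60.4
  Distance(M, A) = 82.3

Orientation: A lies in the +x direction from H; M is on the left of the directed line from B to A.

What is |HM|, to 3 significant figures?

63.2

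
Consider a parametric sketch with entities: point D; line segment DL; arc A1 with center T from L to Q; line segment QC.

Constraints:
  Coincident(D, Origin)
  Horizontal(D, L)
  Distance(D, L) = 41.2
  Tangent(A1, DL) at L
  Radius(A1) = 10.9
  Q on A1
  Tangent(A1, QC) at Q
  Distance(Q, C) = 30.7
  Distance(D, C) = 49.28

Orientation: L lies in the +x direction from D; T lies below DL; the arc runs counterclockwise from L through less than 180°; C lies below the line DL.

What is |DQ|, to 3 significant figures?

31.9

Checks: D = (0.00, 0.00) ✓; |TQ| = 10.90 ✓; ∠(TQ, QC) = 90.00° ✓; |QC| = 30.70 ✓; |DC| = 49.28 ✓.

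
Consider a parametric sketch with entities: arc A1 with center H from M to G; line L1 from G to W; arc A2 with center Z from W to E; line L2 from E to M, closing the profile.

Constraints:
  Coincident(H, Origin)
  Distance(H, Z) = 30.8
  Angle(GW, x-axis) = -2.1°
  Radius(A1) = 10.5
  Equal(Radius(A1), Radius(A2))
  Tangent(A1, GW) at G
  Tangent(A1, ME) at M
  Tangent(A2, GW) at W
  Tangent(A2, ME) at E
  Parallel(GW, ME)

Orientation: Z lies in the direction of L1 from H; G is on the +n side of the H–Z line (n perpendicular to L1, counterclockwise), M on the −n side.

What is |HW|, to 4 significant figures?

32.54

Tangency of A1 to both parallel lines with radius 10.5 puts G and M at H ± 10.5·n: G = (0.3848, 10.49), M = (-0.3848, -10.49). Equal radii place W and E the same way about Z: W = Z + 10.5·n = (31.16, 9.364), E = Z − 10.5·n = (30.39, -11.62). Then |HW| = |W − H| = 32.54.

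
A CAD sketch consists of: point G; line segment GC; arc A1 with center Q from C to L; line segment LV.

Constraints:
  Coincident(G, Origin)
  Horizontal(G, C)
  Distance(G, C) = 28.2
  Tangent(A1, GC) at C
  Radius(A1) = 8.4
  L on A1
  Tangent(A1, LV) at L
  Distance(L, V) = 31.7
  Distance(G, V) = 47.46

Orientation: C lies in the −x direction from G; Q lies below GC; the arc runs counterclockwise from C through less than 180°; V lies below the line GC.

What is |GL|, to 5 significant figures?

37.794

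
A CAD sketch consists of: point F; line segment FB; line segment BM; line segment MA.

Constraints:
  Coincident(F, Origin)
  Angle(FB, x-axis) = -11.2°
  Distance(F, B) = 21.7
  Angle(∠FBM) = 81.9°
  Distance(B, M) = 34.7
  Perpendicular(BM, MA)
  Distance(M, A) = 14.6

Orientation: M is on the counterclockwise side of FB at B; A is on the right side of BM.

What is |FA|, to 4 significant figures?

47.99

∠FBM = 81.9°, so BM runs at -11.2° + (180° − 81.9°) = 86.90° from the x-axis; with |BM| = 34.7, M = B + 34.7·(cos 86.90°, sin 86.90°) = (23.16, 30.43). The perpendicularity gives MA at right angles to BM; with |MA| = 14.6 on the right of BM, A = M + 14.6·(0.9985, -0.05408) = (37.74, 29.64). Then |FA| = |A − F| = 47.99.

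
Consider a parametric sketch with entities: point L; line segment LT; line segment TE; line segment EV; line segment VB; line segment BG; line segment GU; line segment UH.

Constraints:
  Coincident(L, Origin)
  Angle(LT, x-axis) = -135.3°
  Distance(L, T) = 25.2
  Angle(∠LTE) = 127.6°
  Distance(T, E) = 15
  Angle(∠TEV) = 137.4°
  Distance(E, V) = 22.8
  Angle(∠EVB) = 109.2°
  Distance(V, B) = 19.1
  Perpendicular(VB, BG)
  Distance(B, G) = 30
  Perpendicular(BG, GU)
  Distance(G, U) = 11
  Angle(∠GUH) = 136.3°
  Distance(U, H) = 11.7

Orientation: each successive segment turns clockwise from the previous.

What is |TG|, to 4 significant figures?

21.31

L is at the origin; LT runs at -135.3° with length 25.2, so T = (-17.91, -17.73). ∠LTE = 127.6° gives TE at 172.3° from the x-axis; with |TE| = 15.0, E = (-32.78, -15.72). ∠TEV = 137.4° gives EV at 129.7° from the x-axis; with |EV| = 22.8, V = (-47.34, 1.827). ∠EVB = 109.2° gives VB at 58.90° from the x-axis; with |VB| = 19.1, B = (-37.48, 18.18). VB is perpendicular to BG, so BG runs at -31.10°; with |BG| = 30.0, G = (-11.79, 2.685). Then |TG| = |G − T| = 21.31.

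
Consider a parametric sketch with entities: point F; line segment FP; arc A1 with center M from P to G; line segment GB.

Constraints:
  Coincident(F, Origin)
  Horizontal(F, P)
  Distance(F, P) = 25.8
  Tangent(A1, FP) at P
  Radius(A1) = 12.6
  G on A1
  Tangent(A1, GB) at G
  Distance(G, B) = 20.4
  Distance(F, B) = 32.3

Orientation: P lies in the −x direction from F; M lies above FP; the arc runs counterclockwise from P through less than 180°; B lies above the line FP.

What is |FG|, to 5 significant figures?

17.035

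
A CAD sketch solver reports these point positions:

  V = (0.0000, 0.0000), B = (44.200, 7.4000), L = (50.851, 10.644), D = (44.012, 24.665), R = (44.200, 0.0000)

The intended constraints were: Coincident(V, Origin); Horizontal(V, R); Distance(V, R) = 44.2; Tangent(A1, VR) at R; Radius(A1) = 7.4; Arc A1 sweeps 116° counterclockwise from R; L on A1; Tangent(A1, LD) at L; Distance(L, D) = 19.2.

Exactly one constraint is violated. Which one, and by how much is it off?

Distance(L, D) = 19.2 — off by 3.60.

V = (0.00, 0.00) ✓; V.y = 0.00, R.y = 0.00 ✓; |VR| = 44.20 ✓; ∠(BR, RV) = 90.00° ✓; |BR| = 7.400 ✓; bearing(B→L) − bearing(B→R) = 116.0° ✓; |BL| = 7.400 ✓; ∠(BL, LD) = 90.00° ✓; |LD| = 15.60 ✗.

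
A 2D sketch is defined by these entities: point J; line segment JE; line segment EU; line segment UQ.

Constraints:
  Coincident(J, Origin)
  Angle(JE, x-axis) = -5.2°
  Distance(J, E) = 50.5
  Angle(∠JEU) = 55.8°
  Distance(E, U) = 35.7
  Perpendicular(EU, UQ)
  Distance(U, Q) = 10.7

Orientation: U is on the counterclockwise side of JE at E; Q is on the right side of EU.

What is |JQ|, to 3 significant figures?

53.0

J is at the origin; JE runs at -5.2° with length 50.5, so E = 50.5·(cos -5.2°, sin -5.2°) = (50.3, -4.58). ∠JEU = 55.8°, so EU runs at -5.2° + (180° − 55.8°) = 119° from the x-axis; with |EU| = 35.7, U = E + 35.7·(cos 119°, sin 119°) = (33.0, 26.6). EU is perpendicular to UQ; with |UQ| = 10.7 on the right of EU, Q = U + 10.7·(0.875, 0.485) = (42.3, 31.8). Then |JQ| = |Q − J| = 53.0.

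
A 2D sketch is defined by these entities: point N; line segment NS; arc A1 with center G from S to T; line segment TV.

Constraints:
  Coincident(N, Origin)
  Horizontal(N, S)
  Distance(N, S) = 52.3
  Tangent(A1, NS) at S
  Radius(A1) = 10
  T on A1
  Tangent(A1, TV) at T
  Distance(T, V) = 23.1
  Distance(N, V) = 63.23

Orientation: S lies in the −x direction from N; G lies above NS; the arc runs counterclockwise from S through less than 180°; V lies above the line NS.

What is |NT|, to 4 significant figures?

45.40

N is at the origin; NS is horizontal with |NS| = 52.3 and S on the −x side, so S = (-52.30, 0.000). Since A1 is tangent to NS there, GS ⟂ NS, so G = S + (0, 10) = (-52.30, 10.00). Since GT ⟂ TV (tangency), |GV| = √(10.0² + 23.1²) = 25.17 regardless of where T sits on A1. So V lies on both circle(N, 63.23) and circle(G, 25.17); the above-NS intersection is V = (-52.55, 35.17). T is the foot of the tangent from V: T = (-43.16, 14.06).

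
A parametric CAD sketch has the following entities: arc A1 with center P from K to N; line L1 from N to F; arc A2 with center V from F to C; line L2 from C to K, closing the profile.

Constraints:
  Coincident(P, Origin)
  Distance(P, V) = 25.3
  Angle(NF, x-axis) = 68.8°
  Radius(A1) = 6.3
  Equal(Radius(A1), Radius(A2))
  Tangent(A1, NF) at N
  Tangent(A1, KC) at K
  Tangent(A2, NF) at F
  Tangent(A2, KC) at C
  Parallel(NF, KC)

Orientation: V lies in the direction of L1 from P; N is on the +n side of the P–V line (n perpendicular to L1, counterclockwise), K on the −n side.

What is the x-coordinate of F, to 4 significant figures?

3.275

Tangency of A1 to both parallel lines with radius 6.3 puts N and K at P ± 6.3·n: N = (-5.874, 2.278), K = (5.874, -2.278). Equal radii place F and C the same way about V: F = V + 6.3·n = (3.275, 25.87), C = V − 6.3·n = (15.02, 21.31). So F.x = 3.275.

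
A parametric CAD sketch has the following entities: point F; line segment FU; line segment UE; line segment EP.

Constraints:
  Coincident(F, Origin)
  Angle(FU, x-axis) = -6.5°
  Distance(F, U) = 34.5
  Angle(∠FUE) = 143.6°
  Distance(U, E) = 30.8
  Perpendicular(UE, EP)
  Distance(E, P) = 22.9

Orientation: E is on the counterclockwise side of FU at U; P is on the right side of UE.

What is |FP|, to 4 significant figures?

72.88

F is at the origin; FU runs at -6.5° with length 34.5, so U = 34.5·(cos -6.5°, sin -6.5°) = (34.28, -3.906). ∠FUE = 143.6°, so UE runs at -6.5° + (180° − 143.6°) = 29.90° from the x-axis; with |UE| = 30.8, E = U + 30.8·(cos 29.90°, sin 29.90°) = (60.98, 11.45). UE is perpendicular to EP; with |EP| = 22.9 on the right of UE, P = E + 22.9·(0.4985, -0.8669) = (72.39, -8.404). Then |FP| = |P − F| = 72.88.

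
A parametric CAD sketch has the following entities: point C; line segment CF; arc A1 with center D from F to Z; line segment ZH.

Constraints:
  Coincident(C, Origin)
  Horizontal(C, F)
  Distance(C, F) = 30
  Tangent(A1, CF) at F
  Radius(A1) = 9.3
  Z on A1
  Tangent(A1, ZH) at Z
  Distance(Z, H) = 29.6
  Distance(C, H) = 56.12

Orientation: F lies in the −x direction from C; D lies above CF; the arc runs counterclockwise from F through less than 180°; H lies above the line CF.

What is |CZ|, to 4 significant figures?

27.23

Checks: C.y = 0.00, F.y = 0.00 ✓; |DZ| = 9.300 ✓; ∠(DZ, ZH) = 90.00° ✓; |ZH| = 29.60 ✓; |CH| = 56.12 ✓.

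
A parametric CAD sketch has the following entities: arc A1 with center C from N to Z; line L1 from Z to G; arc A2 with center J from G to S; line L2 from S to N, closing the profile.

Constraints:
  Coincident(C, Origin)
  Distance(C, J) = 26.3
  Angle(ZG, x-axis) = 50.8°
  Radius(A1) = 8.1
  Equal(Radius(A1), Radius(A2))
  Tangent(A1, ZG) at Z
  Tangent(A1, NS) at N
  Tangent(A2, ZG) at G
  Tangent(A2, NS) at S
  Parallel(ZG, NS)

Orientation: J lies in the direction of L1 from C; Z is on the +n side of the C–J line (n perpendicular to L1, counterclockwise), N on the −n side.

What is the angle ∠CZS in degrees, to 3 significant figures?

58.4°

Tangency of A1 to both parallel lines with radius 8.1 puts Z and N at C ± 8.1·n: Z = (-6.28, 5.12), N = (6.28, -5.12). Equal radii place G and S the same way about J: G = J + 8.1·n = (10.3, 25.5), S = J − 8.1·n = (22.9, 15.3). Then cos ∠CZS = ZC·ZS / (|ZC||ZS|), giving 58.4°.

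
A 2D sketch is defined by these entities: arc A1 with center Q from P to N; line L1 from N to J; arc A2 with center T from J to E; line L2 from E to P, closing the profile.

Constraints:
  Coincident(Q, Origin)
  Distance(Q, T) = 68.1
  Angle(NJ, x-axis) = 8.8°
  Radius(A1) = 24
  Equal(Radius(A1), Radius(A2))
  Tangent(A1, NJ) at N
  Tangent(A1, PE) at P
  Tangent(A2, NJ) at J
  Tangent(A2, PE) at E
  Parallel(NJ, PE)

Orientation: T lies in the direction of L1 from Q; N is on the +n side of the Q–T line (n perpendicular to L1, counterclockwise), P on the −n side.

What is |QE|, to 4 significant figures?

72.21

The slot axis is L1's direction at 8.8°, so u = (cos 8.8°, sin 8.8°) = (0.9882, 0.1530) and n = (−sin 8.8°, cos 8.8°) = (-0.1530, 0.9882). Q is at the origin and T lies 68.1 along u from Q, so T = 68.1·u = (67.30, 10.42). Tangency of A1 to both parallel lines with radius 24.0 puts N and P at Q ± 24.0·n: N = (-3.672, 23.72), P = (3.672, -23.72). Equal radii place J and E the same way about T: J = T + 24.0·n = (63.63, 34.14), E = T − 24.0·n = (70.97, -13.30). Then |QE| = |E − Q| = 72.21.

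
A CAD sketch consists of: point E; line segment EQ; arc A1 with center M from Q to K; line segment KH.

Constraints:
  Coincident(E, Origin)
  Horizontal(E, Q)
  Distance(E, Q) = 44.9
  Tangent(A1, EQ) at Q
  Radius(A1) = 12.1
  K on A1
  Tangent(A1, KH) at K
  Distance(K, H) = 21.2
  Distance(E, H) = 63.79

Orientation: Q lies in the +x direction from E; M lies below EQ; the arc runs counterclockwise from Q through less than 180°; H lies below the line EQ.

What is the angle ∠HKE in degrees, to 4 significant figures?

169.8°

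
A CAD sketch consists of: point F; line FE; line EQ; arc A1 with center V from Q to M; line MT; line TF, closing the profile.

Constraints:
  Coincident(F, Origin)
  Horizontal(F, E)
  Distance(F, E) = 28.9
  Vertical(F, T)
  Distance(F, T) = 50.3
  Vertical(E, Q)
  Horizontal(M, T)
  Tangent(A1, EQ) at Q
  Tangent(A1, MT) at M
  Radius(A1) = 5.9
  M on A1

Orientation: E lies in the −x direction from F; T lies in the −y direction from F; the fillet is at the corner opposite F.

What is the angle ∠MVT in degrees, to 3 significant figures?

75.6°

F is at the origin; FE is horizontal with |FE| = 28.9 and E on the −x side, so E = (-28.9, 0.00). F and T share the same x with |FT| = 50.3 and T on the −y side, so T = (0.00, -50.3). The virtual corner opposite F is at (-28.9, -50.3). Tangency of A1 to EQ means the radius VQ is perpendicular to EQ and the tangent condition forces VM to be normal to MT, with radius 5.9, so the center V sits 5.9 in from both sides at V = (-23.0, -44.4). That places the tangent points at Q = (-28.9, -44.4) on EQ and M = (-23.0, -50.3) on MT. Then cos ∠MVT = VM·VT / (|VM||VT|), giving 75.6°.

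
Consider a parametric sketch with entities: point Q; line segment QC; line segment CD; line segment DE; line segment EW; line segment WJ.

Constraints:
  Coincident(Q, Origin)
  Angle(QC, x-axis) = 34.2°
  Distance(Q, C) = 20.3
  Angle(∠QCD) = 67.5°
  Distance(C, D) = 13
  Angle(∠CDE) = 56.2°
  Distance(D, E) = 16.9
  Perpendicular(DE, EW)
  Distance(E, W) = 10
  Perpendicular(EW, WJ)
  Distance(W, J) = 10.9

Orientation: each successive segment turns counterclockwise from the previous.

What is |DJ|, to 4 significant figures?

11.66

DE ⟂ EW, so EW runs at 0.5000°; with |EW| = 10.0, W = (16.07, 1.735). EW ⟂ WJ, so WJ runs at 90.50°; with |WJ| = 10.9, J = (15.98, 12.64). Then |DJ| = |J − D| = 11.66.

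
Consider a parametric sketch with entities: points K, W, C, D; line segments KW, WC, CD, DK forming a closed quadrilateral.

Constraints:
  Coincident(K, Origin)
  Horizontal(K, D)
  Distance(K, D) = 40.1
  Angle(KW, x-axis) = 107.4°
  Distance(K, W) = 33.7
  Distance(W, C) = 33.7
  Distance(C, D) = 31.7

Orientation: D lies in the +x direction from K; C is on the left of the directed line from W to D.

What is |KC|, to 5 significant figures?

35.457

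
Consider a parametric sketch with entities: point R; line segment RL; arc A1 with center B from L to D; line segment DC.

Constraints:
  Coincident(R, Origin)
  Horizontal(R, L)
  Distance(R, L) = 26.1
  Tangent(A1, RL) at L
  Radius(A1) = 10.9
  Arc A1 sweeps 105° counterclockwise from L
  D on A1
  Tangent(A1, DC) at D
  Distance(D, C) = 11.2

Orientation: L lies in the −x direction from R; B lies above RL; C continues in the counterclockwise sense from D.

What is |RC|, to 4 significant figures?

30.71

R is at the origin; R and L share the same y with |RL| = 26.1 and L on the −x side, so L = (-26.10, 0.000). Tangency of A1 to RL means the radius BL is perpendicular to RL, so B = L + (0, 10.9) = (-26.10, 10.90). On A1, L sits at bearing -90° from B; a 105° counterclockwise sweep puts D at bearing 15°, so D = B + 10.9·(cos 15°, sin 15°) = (-15.57, 13.72). The tangent condition forces BD to be normal to DC, so DC runs along (−sin 15°, cos 15°); with |DC| = 11.2, C = (-18.47, 24.54). Then |RC| = |C − R| = 30.71.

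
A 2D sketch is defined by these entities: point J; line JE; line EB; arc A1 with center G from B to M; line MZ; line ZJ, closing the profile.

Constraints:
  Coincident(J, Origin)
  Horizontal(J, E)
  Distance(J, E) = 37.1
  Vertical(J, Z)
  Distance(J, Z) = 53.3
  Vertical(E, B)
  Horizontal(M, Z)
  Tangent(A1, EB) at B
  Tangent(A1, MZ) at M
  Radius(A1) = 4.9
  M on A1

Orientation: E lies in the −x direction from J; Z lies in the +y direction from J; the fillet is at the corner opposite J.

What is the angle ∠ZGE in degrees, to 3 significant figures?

104°

J is at the origin; J and E share the same y with |JE| = 37.1 and E on the −x side, so E = (-37.1, 0.00). J and Z share the same x with |JZ| = 53.3 and Z on the +y side, so Z = (0.00, 53.3). The virtual corner opposite J is at (-37.1, 53.3). Tangency of A1 to EB means the radius GB is perpendicular to EB and tangency of A1 to MZ means the radius GM is perpendicular to MZ, with radius 4.9, so the center G sits 4.9 in from both sides at G = (-32.2, 48.4). Then cos ∠ZGE = GZ·GE / (|GZ||GE|), giving 104°.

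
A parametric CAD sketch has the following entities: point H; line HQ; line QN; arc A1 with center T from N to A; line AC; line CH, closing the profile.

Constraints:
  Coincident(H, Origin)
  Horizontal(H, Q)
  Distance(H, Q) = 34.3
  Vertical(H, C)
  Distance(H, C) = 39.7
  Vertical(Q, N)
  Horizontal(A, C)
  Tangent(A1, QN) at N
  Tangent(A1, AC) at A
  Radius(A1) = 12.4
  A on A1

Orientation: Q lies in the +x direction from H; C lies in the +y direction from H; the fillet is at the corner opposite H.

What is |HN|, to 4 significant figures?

43.84

The virtual corner opposite H is at (34.30, 39.70). A1 meets QN tangentially, so TN is at right angles to QN and A1 meets AC tangentially, so TA is at right angles to AC, with radius 12.4, so the center T sits 12.4 in from both sides at T = (21.90, 27.30). That places the tangent points at N = (34.30, 27.30) on QN and A = (21.90, 39.70) on AC. Then |HN| = |N − H| = 43.84.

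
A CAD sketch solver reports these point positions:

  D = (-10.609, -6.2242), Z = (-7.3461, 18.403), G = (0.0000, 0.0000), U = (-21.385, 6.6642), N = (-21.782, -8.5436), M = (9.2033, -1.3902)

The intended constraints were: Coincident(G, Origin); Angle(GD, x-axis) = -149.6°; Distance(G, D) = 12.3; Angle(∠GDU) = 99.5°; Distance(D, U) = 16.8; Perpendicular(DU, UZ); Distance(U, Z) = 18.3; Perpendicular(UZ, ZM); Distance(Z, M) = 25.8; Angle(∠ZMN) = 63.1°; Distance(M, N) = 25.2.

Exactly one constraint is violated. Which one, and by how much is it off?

Distance(M, N) = 25.2 — off by 6.60.

G = (0.00, 0.00) ✓; GD at -149.6° ✓; |GD| = 12.30 ✓; ∠GDU = 99.50° ✓; |DU| = 16.80 ✓; ∠(DU, UZ) = 90.00° ✓; |UZ| = 18.30 ✓; ∠(UZ, ZM) = 90.00° ✓; |ZM| = 25.80 ✓; ∠ZMN = 63.10° ✓; |MN| = 31.80 ✗.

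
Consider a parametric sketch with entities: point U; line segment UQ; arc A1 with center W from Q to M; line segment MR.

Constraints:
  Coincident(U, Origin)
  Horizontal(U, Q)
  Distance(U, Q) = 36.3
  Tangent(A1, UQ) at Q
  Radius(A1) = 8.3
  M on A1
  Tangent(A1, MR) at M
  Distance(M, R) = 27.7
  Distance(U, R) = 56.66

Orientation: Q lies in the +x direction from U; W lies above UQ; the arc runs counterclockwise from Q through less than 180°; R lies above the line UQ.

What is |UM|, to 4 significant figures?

45.42

Checks: |WQ| = 8.300 ✓; |WM| = 8.300 ✓; ∠(WM, MR) = 90.00° ✓; |MR| = 27.70 ✓; |UR| = 56.66 ✓.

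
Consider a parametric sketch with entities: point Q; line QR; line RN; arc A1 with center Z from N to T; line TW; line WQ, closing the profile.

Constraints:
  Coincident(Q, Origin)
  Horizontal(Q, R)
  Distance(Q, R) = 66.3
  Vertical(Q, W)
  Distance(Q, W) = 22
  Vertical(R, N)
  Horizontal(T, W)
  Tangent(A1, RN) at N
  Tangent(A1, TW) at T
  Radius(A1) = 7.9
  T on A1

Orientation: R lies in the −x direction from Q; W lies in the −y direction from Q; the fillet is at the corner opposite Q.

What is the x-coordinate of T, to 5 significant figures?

-58.400

Q is at the origin; QR is horizontal with |QR| = 66.3 and R on the −x side, so R = (-66.300, 0.0000). Q and W share the same x with |QW| = 22.0 and W on the −y side, so W = (0.0000, -22.000). The virtual corner opposite Q is at (-66.300, -22.000). The tangent condition forces ZN to be normal to RN and A1 meets TW tangentially, so ZT is at right angles to TW, with radius 7.9, so the center Z sits 7.9 in from both sides at Z = (-58.400, -14.100). That places the tangent points at N = (-66.300, -14.100) on RN and T = (-58.400, -22.000) on TW. So T.x = -58.400.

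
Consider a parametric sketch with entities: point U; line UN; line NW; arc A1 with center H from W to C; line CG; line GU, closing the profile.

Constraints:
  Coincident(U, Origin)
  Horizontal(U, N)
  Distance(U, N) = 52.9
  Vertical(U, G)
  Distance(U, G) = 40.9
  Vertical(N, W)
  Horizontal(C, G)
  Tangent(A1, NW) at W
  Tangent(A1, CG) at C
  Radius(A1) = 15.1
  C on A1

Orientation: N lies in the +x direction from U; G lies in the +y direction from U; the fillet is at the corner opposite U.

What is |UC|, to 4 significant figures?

55.69

The virtual corner opposite U is at (52.90, 40.90). A1 meets NW tangentially, so HW is at right angles to NW and A1 meets CG tangentially, so HC is at right angles to CG, with radius 15.1, so the center H sits 15.1 in from both sides at H = (37.80, 25.80). That places the tangent points at W = (52.90, 25.80) on NW and C = (37.80, 40.90) on CG. Then |UC| = |C − U| = 55.69.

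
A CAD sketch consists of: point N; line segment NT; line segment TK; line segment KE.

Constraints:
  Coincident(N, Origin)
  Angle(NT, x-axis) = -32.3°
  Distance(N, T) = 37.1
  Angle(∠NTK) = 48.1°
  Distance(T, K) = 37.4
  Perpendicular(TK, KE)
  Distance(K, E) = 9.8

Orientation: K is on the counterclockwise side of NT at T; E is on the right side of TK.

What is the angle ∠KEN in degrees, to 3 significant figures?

18.6°

N is at the origin; NT runs at -32.3° with length 37.1, so T = 37.1·(cos -32.3°, sin -32.3°) = (31.4, -19.8). ∠NTK = 48.1°, so TK runs at -32.3° + (180° − 48.1°) = 99.6° from the x-axis; with |TK| = 37.4, K = T + 37.4·(cos 99.6°, sin 99.6°) = (25.1, 17.1). TK is perpendicular to KE; with |KE| = 9.8 on the right of TK, E = K + 9.8·(0.986, 0.167) = (34.8, 18.7). Then cos ∠KEN = EK·EN / (|EK||EN|), giving 18.6°.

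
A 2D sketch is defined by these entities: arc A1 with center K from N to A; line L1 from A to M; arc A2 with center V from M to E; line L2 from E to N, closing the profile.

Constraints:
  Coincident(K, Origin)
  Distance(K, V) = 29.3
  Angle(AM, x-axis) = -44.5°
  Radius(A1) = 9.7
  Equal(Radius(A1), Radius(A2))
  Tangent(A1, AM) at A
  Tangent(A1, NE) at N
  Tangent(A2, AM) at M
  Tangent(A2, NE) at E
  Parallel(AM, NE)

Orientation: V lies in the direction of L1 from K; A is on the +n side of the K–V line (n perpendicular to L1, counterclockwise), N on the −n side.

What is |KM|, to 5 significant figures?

30.864

Tangency of A1 to both parallel lines with radius 9.7 puts A and N at K ± 9.7·n: A = (6.7988, 6.9185), N = (-6.7988, -6.9185). Equal radii place M and E the same way about V: M = V + 9.7·n = (27.697, -13.618), E = V − 9.7·n = (14.099, -27.455). Then |KM| = |M − K| = 30.864.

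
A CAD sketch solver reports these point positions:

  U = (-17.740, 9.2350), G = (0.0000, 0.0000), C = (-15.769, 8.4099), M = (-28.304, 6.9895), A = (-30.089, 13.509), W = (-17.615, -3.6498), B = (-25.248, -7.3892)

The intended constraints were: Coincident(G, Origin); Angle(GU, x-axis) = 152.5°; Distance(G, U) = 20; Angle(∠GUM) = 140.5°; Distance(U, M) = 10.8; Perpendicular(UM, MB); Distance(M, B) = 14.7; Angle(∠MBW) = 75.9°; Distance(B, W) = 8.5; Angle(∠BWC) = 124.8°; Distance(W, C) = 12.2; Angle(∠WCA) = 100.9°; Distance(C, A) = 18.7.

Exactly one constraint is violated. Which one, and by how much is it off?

Distance(C, A) = 18.7 — off by 3.50.

G = (0.00, 0.00) ✓; GU at 152.5° ✓; |GU| = 20.00 ✓; ∠GUM = 140.5° ✓; |UM| = 10.80 ✓; ∠(UM, MB) = 90.00° ✓; |MB| = 14.70 ✓; ∠MBW = 75.90° ✓; |BW| = 8.500 ✓; ∠BWC = 124.8° ✓; |WC| = 12.20 ✓; ∠WCA = 100.9° ✓; |CA| = 15.20 ✗.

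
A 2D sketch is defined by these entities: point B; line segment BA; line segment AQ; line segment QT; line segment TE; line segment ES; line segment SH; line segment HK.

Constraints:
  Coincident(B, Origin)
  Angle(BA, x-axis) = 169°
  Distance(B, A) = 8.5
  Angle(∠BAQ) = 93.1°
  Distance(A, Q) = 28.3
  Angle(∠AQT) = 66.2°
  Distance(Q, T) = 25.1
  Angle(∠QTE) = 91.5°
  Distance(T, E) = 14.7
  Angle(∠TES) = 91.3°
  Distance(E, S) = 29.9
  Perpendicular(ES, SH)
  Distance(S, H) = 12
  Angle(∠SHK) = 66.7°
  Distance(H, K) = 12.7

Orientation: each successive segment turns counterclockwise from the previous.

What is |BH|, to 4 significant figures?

30.70

∠TES = 91.3° gives ES at -173.1° from the x-axis; with |ES| = 29.9, S = (-22.28, -10.64). ES is perpendicular to SH, so SH runs at -83.10°; with |SH| = 12.0, H = (-20.84, -22.55). Then |BH| = |H − B| = 30.70.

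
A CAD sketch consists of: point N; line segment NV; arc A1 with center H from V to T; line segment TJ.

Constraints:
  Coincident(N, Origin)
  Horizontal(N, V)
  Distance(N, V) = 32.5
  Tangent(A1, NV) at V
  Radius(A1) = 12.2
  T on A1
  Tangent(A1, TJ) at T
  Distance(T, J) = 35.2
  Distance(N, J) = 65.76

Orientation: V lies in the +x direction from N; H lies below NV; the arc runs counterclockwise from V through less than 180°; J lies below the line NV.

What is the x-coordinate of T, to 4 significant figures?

23.23

Checks: ∠(HV, VN) = 90.00° ✓; |HT| = 12.20 ✓; ∠(HT, TJ) = 90.00° ✓; |TJ| = 35.20 ✓; |NJ| = 65.76 ✓.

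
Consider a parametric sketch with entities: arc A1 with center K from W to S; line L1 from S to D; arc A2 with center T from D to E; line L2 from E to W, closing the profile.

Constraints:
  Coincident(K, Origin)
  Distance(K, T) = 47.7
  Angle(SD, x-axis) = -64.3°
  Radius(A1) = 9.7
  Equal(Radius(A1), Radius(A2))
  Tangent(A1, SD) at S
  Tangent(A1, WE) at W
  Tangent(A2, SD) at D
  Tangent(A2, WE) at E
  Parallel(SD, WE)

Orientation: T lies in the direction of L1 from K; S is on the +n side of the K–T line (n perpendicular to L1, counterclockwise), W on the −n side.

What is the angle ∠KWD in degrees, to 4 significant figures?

67.87°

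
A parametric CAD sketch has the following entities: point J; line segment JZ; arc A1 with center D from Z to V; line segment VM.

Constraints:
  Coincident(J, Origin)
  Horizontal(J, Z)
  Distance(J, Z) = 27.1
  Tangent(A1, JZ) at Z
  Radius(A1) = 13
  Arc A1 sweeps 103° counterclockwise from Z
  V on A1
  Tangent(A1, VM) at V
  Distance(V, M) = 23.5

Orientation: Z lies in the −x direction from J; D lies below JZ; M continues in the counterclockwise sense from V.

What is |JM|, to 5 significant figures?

51.924

On A1, Z sits at bearing 90° from D; a 103° counterclockwise sweep puts V at bearing 193°, so V = D + 13.0·(cos 193°, sin 193°) = (-39.767, -15.924). Since A1 is tangent to VM there, DV ⟂ VM, so VM runs along (−sin 193°, cos 193°); with |VM| = 23.5, M = (-34.480, -38.822). Then |JM| = |M − J| = 51.924.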